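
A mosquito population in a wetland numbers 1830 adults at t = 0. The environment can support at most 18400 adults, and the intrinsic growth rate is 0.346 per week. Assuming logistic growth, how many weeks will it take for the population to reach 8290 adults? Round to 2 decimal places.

5.79 weeks

A = (K − N₀)/N₀ = (18400 − 1830)/1830 = 9.0546.
Solve 18400/(1 + 9.0546·e^(−0.346t)) = 8290: 1 + 9.0546·e^(−0.346t) = 2.2195, so e^(−0.346t) = 0.134687.
−0.346·t = ln(0.134687) = -2.0048, so t = 2.0048/0.346 = 5.7942.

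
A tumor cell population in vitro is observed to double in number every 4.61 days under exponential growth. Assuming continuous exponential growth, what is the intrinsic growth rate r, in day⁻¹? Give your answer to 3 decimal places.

0.150 per day

r = ln(2)/t_d = 0.6931/4.61 = 0.15036.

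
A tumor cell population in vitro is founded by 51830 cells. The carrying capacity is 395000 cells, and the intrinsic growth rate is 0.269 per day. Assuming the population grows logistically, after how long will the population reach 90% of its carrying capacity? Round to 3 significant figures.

A = (K − N₀)/N₀ = (395000 − 51830)/51830 = 6.6211.
Solve 395000/(1 + 6.6211·e^(−0.269t)) = 355500: 1 + 6.6211·e^(−0.269t) = 1.1111, so e^(−0.269t) = 0.0167814.
−0.269·t = ln(0.0167814) = -4.0875, so t = 4.0875/0.269 = 15.195.

15.2 days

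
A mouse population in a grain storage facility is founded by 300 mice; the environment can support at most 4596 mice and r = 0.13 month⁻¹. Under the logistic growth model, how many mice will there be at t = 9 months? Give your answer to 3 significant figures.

844 mice

A = (K − N₀)/N₀ = (4596 − 300)/300 = 14.32.
N(t) = K/(1 + A·e^(−rt)) = 4596/(1 + 14.32×e^(−0.13×9)).
e^(−1.17) = 0.31037; denominator = 1 + 14.32×0.31037 = 5.4445.
N = 4596/5.4445 = 844.162.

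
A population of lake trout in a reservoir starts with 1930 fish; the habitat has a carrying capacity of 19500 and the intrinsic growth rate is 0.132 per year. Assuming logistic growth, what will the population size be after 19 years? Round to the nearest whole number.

11198 fish

A = (K − N₀)/N₀ = (19500 − 1930)/1930 = 9.1036.
N(t) = K/(1 + A·e^(−rt)) = 19500/(1 + 9.1036×e^(−0.132×19)).
e^(−2.508) = 0.081431; denominator = 1 + 9.1036×0.081431 = 1.7413.
N = 19500/1.7413 = 11198.4.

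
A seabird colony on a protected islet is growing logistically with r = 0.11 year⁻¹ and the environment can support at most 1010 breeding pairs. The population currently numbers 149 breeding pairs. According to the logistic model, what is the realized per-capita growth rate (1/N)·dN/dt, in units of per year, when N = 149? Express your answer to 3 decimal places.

0.094 per year

(1/N)·dN/dt = r(1 − N/K) = 0.11 × (1 − 149/1010).
= 0.11 × 0.85248 = 0.093772.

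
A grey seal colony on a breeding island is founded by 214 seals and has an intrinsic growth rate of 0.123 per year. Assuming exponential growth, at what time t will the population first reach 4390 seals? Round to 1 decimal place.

24.6 years

Set N₀·e^(rt) = 4390: e^(0.123·t) = 4390/214 = 20.514.
0.123·t = ln(20.514) = 3.0211, so t = 3.0211/0.123 = 24.562.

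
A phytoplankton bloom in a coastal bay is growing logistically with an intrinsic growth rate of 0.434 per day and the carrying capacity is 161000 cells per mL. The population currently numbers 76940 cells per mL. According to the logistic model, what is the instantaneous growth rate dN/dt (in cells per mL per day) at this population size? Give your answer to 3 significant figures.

17400 cells per mL per day

dN/dt = rN(1 − N/K) = 0.434 × 76940 × (1 − 76940/161000).
1 − 76940/161000 = 0.52211; dN/dt = 0.434 × 76940 × 0.52211 = 17434.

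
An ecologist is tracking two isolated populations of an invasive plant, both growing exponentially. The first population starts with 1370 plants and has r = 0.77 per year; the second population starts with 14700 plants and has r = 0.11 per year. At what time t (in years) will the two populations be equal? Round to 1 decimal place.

Set 1370·e^(0.77t) = 14700·e^(0.11t).
e^((0.77 − 0.11)t) = 14700/1370 → e^(0.66·t) = 10.73.
0.66·t = ln(10.73) = 2.373, so t = 2.373/0.66 = 3.5955.

3.6 years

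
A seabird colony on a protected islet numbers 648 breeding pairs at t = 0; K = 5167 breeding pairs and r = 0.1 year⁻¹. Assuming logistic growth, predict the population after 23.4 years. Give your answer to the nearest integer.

A = (K − N₀)/N₀ = (5167 − 648)/648 = 6.9738.
N(t) = K/(1 + A·e^(−rt)) = 5167/(1 + 6.9738×e^(−0.1×23.4)).
e^(−2.34) = 0.096328; denominator = 1 + 6.9738×0.096328 = 1.6718.
N = 5167/1.6718 = 3090.74.

3091 breeding pairs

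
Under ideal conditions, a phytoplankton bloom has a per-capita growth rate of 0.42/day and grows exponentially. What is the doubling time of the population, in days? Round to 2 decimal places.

Doubling time t_d = ln(2)/r = 0.6931/0.42 = 1.6504.

1.65 days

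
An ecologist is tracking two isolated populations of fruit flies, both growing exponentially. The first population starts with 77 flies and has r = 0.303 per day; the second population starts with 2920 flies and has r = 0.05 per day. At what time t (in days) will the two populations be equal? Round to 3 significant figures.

14.4 days

Set 77·e^(0.303t) = 2920·e^(0.05t).
e^((0.303 − 0.05)t) = 2920/77 → e^(0.253·t) = 37.922.
0.253·t = ln(37.922) = 3.6355, so t = 3.6355/0.253 = 14.37.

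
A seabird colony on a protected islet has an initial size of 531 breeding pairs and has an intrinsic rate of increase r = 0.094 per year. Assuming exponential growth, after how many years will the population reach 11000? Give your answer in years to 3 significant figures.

32.2 years

Set N₀·e^(rt) = 11000: e^(0.094·t) = 11000/531 = 20.716.
0.094·t = ln(20.716) = 3.0309, so t = 3.0309/0.094 = 32.243.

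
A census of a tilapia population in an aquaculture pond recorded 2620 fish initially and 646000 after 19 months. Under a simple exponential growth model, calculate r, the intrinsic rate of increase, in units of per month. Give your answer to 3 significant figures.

From N(t) = N₀·e^(rt): e^(r·19) = 646000/2620 = 246.56.
r·19 = ln(246.56) = 5.5076, so r = 5.5076/19 = 0.28988.

0.290 per month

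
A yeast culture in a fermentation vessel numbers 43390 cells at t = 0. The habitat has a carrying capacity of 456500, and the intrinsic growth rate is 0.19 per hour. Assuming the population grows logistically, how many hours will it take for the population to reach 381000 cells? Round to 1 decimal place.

A = (K − N₀)/N₀ = (456500 − 43390)/43390 = 9.5209.
Solve 456500/(1 + 9.5209·e^(−0.19t)) = 381000: 1 + 9.5209·e^(−0.19t) = 1.1982, so e^(−0.19t) = 0.0208135.
−0.19·t = ln(0.0208135) = -3.8722, so t = 3.8722/0.19 = 20.38.

20.4 hours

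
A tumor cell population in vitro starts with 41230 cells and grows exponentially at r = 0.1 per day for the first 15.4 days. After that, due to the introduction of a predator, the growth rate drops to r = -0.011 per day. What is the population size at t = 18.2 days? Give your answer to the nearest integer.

Phase 1: N(15.4) = 41230·e^(0.1×15.4) = 41230·e^1.54 = 192321.
Phase 2 runs for 18.2 − 15.4 = 2.8 days at r = -0.011.
N(18.2) = 192321·e^(-0.011×2.8) = 192321·e^-0.0308 = 186488.

186488 cells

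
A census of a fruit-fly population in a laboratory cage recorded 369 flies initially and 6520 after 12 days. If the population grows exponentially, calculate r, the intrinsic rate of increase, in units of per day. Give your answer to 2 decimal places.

0.24 per day

From N(t) = N₀·e^(rt): e^(r·12) = 6520/369 = 17.669.
r·12 = ln(17.669) = 2.8718, so r = 2.8718/12 = 0.23932.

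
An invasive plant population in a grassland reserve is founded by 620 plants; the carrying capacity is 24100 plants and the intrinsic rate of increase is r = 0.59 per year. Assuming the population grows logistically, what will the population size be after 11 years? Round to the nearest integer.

A = (K − N₀)/N₀ = (24100 − 620)/620 = 37.871.
N(t) = K/(1 + A·e^(−rt)) = 24100/(1 + 37.871×e^(−0.59×11)).
e^(−6.49) = 0.0015185; denominator = 1 + 37.871×0.0015185 = 1.0575.
N = 24100/1.0575 = 22789.4.

22789 plants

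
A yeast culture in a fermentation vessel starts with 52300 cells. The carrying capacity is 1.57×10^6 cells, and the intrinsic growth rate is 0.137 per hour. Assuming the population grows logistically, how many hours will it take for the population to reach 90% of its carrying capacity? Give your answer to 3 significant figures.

A = (K − N₀)/N₀ = (1.57×10^6 − 52300)/52300 = 29.019.
Solve 1.57×10^6/(1 + 29.019·e^(−0.137t)) = 1.413×10^6: 1 + 29.019·e^(−0.137t) = 1.1111, so e^(−0.137t) = 0.00382889.
−0.137·t = ln(0.00382889) = -5.5652, so t = 5.5652/0.137 = 40.622.

40.6 hours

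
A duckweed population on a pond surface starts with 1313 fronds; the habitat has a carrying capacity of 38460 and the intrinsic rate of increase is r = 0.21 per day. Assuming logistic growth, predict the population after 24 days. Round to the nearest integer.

32506 fronds

A = (K − N₀)/N₀ = (38460 − 1313)/1313 = 28.292.
N(t) = K/(1 + A·e^(−rt)) = 38460/(1 + 28.292×e^(−0.21×24)).
e^(−5.04) = 0.0064737; denominator = 1 + 28.292×0.0064737 = 1.1832.
N = 38460/1.1832 = 32506.4.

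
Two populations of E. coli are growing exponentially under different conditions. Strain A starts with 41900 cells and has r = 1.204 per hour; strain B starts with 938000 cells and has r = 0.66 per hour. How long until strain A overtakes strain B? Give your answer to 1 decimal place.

Set 41900·e^(1.204t) = 938000·e^(0.66t).
e^((1.204 − 0.66)t) = 938000/41900 → e^(0.544·t) = 22.387.
0.544·t = ln(22.387) = 3.1085, so t = 3.1085/0.544 = 5.7141.

5.7 hours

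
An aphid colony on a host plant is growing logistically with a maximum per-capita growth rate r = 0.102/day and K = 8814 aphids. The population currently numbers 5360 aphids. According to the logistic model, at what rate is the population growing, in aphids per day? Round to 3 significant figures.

dN/dt = rN(1 − N/K) = 0.102 × 5360 × (1 − 5360/8814).
1 − 5360/8814 = 0.39188; dN/dt = 0.102 × 5360 × 0.39188 = 214.25.

214 aphids per day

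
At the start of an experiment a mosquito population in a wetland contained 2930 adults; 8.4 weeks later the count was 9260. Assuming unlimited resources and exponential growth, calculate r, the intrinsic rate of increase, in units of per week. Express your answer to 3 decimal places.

0.137 per week

From N(t) = N₀·e^(rt): e^(r·8.4) = 9260/2930 = 3.1604.
r·8.4 = ln(3.1604) = 1.1507, so r = 1.1507/8.4 = 0.13699.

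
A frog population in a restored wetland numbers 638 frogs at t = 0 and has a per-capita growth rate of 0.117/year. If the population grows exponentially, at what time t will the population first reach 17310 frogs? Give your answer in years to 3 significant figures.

28.2 years

Set N₀·e^(rt) = 17310: e^(0.117·t) = 17310/638 = 27.132.
0.117·t = ln(27.132) = 3.3007, so t = 3.3007/0.117 = 28.211.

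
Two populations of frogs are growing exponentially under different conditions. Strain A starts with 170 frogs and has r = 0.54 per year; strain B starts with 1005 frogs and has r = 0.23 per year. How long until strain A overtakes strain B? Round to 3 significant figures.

5.73 years

Set 170·e^(0.54t) = 1005·e^(0.23t).
e^((0.54 − 0.23)t) = 1005/170 → e^(0.31·t) = 5.9118.
0.31·t = ln(5.9118) = 1.7769, so t = 1.7769/0.31 = 5.7321.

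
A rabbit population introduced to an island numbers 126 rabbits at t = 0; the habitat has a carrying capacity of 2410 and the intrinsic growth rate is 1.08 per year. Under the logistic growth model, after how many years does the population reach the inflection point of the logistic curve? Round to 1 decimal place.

2.7 years

Logistic growth is fastest at N = K/2 = 1205.
A = (K − N₀)/N₀ = 18.127. Set K/(1 + A·e^(−rt)) = K/2 → A·e^(−rt) = 1.
e^(−1.08t) = 1/18.127 = 0.0551664, so t = ln(18.127)/1.08 = 2.8974/1.08 = 2.6828.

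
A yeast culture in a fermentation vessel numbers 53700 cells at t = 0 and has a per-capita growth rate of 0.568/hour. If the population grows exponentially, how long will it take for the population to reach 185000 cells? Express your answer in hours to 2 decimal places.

Set N₀·e^(rt) = 185000: e^(0.568·t) = 185000/53700 = 3.4451.
0.568·t = ln(3.4451) = 1.2369, so t = 1.2369/0.568 = 2.1777.

2.18 hours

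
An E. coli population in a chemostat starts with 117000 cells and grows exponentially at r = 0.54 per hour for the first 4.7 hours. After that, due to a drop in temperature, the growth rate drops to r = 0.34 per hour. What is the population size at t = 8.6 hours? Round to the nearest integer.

Phase 1: N(4.7) = 117000·e^(0.54×4.7) = 117000·e^2.538 = 1.480557×10^6.
Phase 2 runs for 8.6 − 4.7 = 3.9 hours at r = 0.34.
N(8.6) = 1.480557×10^6·e^(0.34×3.9) = 1.480557×10^6·e^1.326 = 5.575704×10^6.

5575704 cells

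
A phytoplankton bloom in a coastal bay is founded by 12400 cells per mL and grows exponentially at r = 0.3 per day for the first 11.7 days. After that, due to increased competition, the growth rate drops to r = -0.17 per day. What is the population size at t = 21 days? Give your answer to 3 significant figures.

85300 cells per mL

Phase 1: N(11.7) = 12400·e^(0.3×11.7) = 12400·e^3.51 = 414759.
Phase 2 runs for 21 − 11.7 = 9.3 days at r = -0.17.
N(21) = 414759·e^(-0.17×9.3) = 414759·e^-1.581 = 85344.5.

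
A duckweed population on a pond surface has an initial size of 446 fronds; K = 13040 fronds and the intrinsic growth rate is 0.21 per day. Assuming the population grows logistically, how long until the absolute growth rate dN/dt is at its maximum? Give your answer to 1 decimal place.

Logistic growth is fastest at N = K/2 = 6520.
A = (K − N₀)/N₀ = 28.238. Set K/(1 + A·e^(−rt)) = K/2 → A·e^(−rt) = 1.
e^(−0.21t) = 1/28.238 = 0.0354137, so t = ln(28.238)/0.21 = 3.3407/0.21 = 15.908.

15.9 days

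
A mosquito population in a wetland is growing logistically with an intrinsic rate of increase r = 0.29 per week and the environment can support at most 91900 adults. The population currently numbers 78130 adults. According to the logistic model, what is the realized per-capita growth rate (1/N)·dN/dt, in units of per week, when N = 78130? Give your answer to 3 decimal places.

(1/N)·dN/dt = r(1 − N/K) = 0.29 × (1 − 78130/91900).
= 0.29 × 0.14984 = 0.043453.

0.043 per week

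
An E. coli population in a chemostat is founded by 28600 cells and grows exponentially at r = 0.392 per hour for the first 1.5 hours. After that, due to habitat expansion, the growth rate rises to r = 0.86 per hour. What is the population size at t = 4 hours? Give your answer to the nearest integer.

Phase 1: N(1.5) = 28600·e^(0.392×1.5) = 28600·e^0.588 = 51491.
Phase 2 runs for 4 − 1.5 = 2.5 hours at r = 0.86.
N(4) = 51491·e^(0.86×2.5) = 51491·e^2.15 = 442043.

442043 cells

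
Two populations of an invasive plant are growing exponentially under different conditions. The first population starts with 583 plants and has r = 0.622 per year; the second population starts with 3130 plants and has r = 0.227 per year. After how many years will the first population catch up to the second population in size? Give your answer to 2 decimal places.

Set 583·e^(0.622t) = 3130·e^(0.227t).
e^((0.622 − 0.227)t) = 3130/583 → e^(0.395·t) = 5.3688.
0.395·t = ln(5.3688) = 1.6806, so t = 1.6806/0.395 = 4.2547.

4.25 years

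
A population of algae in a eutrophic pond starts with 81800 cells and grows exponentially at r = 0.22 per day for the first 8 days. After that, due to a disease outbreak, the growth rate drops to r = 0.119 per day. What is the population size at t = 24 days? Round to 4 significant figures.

Phase 1: N(8) = 81800·e^(0.22×8) = 81800·e^1.76 = 475457.
Phase 2 runs for 24 − 8 = 16 days at r = 0.119.
N(24) = 475457·e^(0.119×16) = 475457·e^1.904 = 3.191599×10^6.

3192000 cells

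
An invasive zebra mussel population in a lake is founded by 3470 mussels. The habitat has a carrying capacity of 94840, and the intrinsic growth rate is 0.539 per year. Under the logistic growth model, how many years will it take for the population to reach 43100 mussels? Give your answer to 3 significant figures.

A = (K − N₀)/N₀ = (94840 − 3470)/3470 = 26.331.
Solve 94840/(1 + 26.331·e^(−0.539t)) = 43100: 1 + 26.331·e^(−0.539t) = 2.2005, so e^(−0.539t) = 0.0455906.
−0.539·t = ln(0.0455906) = -3.0881, so t = 3.0881/0.539 = 5.7292.

5.73 years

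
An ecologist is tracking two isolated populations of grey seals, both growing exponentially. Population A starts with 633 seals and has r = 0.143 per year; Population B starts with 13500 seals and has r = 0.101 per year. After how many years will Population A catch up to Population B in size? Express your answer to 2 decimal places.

72.86 years

Set 633·e^(0.143t) = 13500·e^(0.101t).
e^((0.143 − 0.101)t) = 13500/633 → e^(0.042·t) = 21.327.
0.042·t = ln(21.327) = 3.06, so t = 3.06/0.042 = 72.857.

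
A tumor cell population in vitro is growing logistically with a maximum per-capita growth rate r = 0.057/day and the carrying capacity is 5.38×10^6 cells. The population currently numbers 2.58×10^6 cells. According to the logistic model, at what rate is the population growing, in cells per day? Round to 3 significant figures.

76500 cells per day

dN/dt = rN(1 − N/K) = 0.057 × 2.58×10^6 × (1 − 2.58×10^6/5.38×10^6).
1 − 2.58×10^6/5.38×10^6 = 0.52045; dN/dt = 0.057 × 2.58×10^6 × 0.52045 = 76537.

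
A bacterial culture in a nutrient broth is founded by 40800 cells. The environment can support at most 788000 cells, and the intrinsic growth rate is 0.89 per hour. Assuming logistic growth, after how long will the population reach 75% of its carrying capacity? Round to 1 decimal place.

A = (K − N₀)/N₀ = (788000 − 40800)/40800 = 18.314.
Solve 788000/(1 + 18.314·e^(−0.89t)) = 591000: 1 + 18.314·e^(−0.89t) = 1.3333, so e^(−0.89t) = 0.0182013.
−0.89·t = ln(0.0182013) = -4.0063, so t = 4.0063/0.89 = 4.5014.

4.5 hours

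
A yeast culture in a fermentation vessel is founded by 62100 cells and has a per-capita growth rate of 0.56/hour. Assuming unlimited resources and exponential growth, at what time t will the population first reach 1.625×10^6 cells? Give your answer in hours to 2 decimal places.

Set N₀·e^(rt) = 1.625×10^6: e^(0.56·t) = 1.625×10^6/62100 = 26.167.
0.56·t = ln(26.167) = 3.2645, so t = 3.2645/0.56 = 5.8295.

5.83 hours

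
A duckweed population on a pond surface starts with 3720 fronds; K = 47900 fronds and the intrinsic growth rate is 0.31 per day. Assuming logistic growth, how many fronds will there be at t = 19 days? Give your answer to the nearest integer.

A = (K − N₀)/N₀ = (47900 − 3720)/3720 = 11.876.
N(t) = K/(1 + A·e^(−rt)) = 47900/(1 + 11.876×e^(−0.31×19)).
e^(−5.89) = 0.002767; denominator = 1 + 11.876×0.002767 = 1.0329.
N = 47900/1.0329 = 46376.

46376 fronds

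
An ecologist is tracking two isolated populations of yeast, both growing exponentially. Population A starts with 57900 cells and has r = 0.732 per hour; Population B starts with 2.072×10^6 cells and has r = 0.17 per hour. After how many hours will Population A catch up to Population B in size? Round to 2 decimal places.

6.37 hours

Set 57900·e^(0.732t) = 2.072×10^6·e^(0.17t).
e^((0.732 − 0.17)t) = 2.072×10^6/57900 → e^(0.562·t) = 35.786.
0.562·t = ln(35.786) = 3.5776, so t = 3.5776/0.562 = 6.3658.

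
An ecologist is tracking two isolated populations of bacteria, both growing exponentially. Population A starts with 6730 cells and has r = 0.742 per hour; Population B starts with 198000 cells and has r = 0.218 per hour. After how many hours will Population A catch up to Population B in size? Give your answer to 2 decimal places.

Set 6730·e^(0.742t) = 198000·e^(0.218t).
e^((0.742 − 0.218)t) = 198000/6730 → e^(0.524·t) = 29.421.
0.524·t = ln(29.421) = 3.3817, so t = 3.3817/0.524 = 6.4536.

6.45 hours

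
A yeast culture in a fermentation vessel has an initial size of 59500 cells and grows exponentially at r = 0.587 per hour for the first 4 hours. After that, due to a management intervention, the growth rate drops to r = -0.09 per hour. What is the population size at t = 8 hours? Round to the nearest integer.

Phase 1: N(4) = 59500·e^(0.587×4) = 59500·e^2.348 = 622645.
Phase 2 runs for 8 − 4 = 4 hours at r = -0.09.
N(8) = 622645·e^(-0.09×4) = 622645·e^-0.36 = 434405.

434405 cells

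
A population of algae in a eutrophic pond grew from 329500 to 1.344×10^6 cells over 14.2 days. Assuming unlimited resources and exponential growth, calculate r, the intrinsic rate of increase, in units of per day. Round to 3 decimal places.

From N(t) = N₀·e^(rt): e^(r·14.2) = 1.344×10^6/329500 = 4.0789.
r·14.2 = ln(4.0789) = 1.4058, so r = 1.4058/14.2 = 0.099002.

0.099 per day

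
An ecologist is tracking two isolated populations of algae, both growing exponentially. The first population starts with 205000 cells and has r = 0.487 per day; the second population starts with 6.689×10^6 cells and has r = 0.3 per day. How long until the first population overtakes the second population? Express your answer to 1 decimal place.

18.6 days

Set 205000·e^(0.487t) = 6.689×10^6·e^(0.3t).
e^((0.487 − 0.3)t) = 6.689×10^6/205000 → e^(0.187·t) = 32.629.
0.187·t = ln(32.629) = 3.4852, so t = 3.4852/0.187 = 18.637.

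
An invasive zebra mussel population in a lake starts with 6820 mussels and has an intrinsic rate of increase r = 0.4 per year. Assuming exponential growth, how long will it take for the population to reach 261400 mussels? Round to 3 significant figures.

9.12 years

Set N₀·e^(rt) = 261400: e^(0.4·t) = 261400/6820 = 38.328.
0.4·t = ln(38.328) = 3.6462, so t = 3.6462/0.4 = 9.1155.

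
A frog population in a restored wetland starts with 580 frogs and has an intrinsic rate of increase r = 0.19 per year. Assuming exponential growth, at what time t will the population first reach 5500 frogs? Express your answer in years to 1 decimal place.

11.8 years

Set N₀·e^(rt) = 5500: e^(0.19·t) = 5500/580 = 9.4828.
0.19·t = ln(9.4828) = 2.2495, so t = 2.2495/0.19 = 11.839.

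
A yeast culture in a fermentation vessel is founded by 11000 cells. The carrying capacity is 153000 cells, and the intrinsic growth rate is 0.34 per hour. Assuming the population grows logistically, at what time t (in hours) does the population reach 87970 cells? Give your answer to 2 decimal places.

A = (K − N₀)/N₀ = (153000 − 11000)/11000 = 12.909.
Solve 153000/(1 + 12.909·e^(−0.34t)) = 87970: 1 + 12.909·e^(−0.34t) = 1.7392, so e^(−0.34t) = 0.0572642.
−0.34·t = ln(0.0572642) = -2.8601, so t = 2.8601/0.34 = 8.412.

8.41 hours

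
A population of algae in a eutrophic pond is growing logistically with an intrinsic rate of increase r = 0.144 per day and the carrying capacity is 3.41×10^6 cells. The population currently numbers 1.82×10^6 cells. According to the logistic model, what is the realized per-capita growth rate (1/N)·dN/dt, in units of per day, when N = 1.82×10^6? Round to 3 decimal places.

0.067 per day

(1/N)·dN/dt = r(1 − N/K) = 0.144 × (1 − 1.82×10^6/3.41×10^6).
= 0.144 × 0.46628 = 0.067144.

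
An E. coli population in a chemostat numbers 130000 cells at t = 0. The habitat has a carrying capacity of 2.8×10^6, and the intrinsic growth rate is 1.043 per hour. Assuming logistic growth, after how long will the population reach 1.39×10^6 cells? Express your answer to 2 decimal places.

A = (K − N₀)/N₀ = (2.8×10^6 − 130000)/130000 = 20.538.
Solve 2.8×10^6/(1 + 20.538·e^(−1.043t)) = 1.39×10^6: 1 + 20.538·e^(−1.043t) = 2.0144, so e^(−1.043t) = 0.0493897.
−1.043·t = ln(0.0493897) = -3.008, so t = 3.008/1.043 = 2.884.

2.88 hours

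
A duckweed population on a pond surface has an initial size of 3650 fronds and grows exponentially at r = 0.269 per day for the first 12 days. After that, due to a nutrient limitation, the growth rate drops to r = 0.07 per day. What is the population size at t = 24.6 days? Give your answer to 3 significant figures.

222000 fronds

Phase 1: N(12) = 3650·e^(0.269×12) = 3650·e^3.228 = 92086.4.
Phase 2 runs for 24.6 − 12 = 12.6 days at r = 0.07.
N(24.6) = 92086.4·e^(0.07×12.6) = 92086.4·e^0.882 = 222456.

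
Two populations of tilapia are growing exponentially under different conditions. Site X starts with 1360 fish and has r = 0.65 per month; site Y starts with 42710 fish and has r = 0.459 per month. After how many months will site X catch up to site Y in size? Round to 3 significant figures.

Set 1360·e^(0.65t) = 42710·e^(0.459t).
e^((0.65 − 0.459)t) = 42710/1360 → e^(0.191·t) = 31.404.
0.191·t = ln(31.404) = 3.4469, so t = 3.4469/0.191 = 18.047.

18.0 months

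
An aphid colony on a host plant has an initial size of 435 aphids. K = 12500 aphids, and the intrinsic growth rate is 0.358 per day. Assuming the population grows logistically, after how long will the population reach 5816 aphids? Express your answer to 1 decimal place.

8.9 days

A = (K − N₀)/N₀ = (12500 − 435)/435 = 27.736.
Solve 12500/(1 + 27.736·e^(−0.358t)) = 5816: 1 + 27.736·e^(−0.358t) = 2.1492, so e^(−0.358t) = 0.0414356.
−0.358·t = ln(0.0414356) = -3.1836, so t = 3.1836/0.358 = 8.8928.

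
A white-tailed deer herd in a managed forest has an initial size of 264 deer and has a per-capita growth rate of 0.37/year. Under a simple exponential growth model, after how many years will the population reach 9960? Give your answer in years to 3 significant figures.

9.81 years

Set N₀·e^(rt) = 9960: e^(0.37·t) = 9960/264 = 37.727.
0.37·t = ln(37.727) = 3.6304, so t = 3.6304/0.37 = 9.8118.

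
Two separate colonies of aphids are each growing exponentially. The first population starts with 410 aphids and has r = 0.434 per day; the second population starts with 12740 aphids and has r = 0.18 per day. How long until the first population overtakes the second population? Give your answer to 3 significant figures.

Set 410·e^(0.434t) = 12740·e^(0.18t).
e^((0.434 − 0.18)t) = 12740/410 → e^(0.254·t) = 31.073.
0.254·t = ln(31.073) = 3.4363, so t = 3.4363/0.254 = 13.529.

13.5 days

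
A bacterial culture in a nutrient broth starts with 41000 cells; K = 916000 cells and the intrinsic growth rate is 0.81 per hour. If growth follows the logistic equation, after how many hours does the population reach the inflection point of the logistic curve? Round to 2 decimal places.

3.78 hours

Logistic growth is fastest at N = K/2 = 458000.
A = (K − N₀)/N₀ = 21.341. Set K/(1 + A·e^(−rt)) = K/2 → A·e^(−rt) = 1.
e^(−0.81t) = 1/21.341 = 0.0468571, so t = ln(21.341)/0.81 = 3.0607/0.81 = 3.7786.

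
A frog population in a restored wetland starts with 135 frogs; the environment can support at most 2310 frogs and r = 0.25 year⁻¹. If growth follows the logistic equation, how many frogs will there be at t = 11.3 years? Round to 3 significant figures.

A = (K − N₀)/N₀ = (2310 − 135)/135 = 16.111.
N(t) = K/(1 + A·e^(−rt)) = 2310/(1 + 16.111×e^(−0.25×11.3)).
e^(−2.825) = 0.059309; denominator = 1 + 16.111×0.059309 = 1.9555.
N = 2310/1.9555 = 1181.27.

1180 frogs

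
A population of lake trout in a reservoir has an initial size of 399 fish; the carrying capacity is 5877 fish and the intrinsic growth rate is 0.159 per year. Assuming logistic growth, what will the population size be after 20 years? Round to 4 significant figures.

3741 fish

A = (K − N₀)/N₀ = (5877 − 399)/399 = 13.729.
N(t) = K/(1 + A·e^(−rt)) = 5877/(1 + 13.729×e^(−0.159×20)).
e^(−3.18) = 0.041586; denominator = 1 + 13.729×0.041586 = 1.5709.
N = 5877/1.5709 = 3741.07.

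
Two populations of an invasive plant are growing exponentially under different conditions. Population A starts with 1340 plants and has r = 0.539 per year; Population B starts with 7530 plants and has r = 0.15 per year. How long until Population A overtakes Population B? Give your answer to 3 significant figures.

Set 1340·e^(0.539t) = 7530·e^(0.15t).
e^((0.539 − 0.15)t) = 7530/1340 → e^(0.389·t) = 5.6194.
0.389·t = ln(5.6194) = 1.7262, so t = 1.7262/0.389 = 4.4376.

4.44 years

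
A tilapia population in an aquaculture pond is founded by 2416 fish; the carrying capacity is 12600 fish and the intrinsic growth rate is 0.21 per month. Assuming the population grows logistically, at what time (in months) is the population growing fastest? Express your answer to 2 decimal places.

6.85 months

Logistic growth is fastest at N = K/2 = 6300.
A = (K − N₀)/N₀ = 4.2152. Set K/(1 + A·e^(−rt)) = K/2 → A·e^(−rt) = 1.
e^(−0.21t) = 1/4.2152 = 0.237235, so t = ln(4.2152)/0.21 = 1.4387/0.21 = 6.851.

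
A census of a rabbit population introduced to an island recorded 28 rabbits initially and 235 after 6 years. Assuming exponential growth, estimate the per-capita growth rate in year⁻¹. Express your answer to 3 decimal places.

From N(t) = N₀·e^(rt): e^(r·6) = 235/28 = 8.3929.
r·6 = ln(8.3929) = 2.1274, so r = 2.1274/6 = 0.35456.

0.355 per year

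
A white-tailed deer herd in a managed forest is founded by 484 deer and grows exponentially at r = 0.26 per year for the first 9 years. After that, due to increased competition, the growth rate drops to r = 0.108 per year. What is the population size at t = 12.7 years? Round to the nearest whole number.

7493 deer

Phase 1: N(9) = 484·e^(0.26×9) = 484·e^2.34 = 5024.52.
Phase 2 runs for 12.7 − 9 = 3.7 years at r = 0.108.
N(12.7) = 5024.52·e^(0.108×3.7) = 5024.52·e^0.3996 = 7492.7.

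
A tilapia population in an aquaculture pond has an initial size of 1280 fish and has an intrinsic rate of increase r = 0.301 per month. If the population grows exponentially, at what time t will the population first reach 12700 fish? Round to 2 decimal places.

Set N₀·e^(rt) = 12700: e^(0.301·t) = 12700/1280 = 9.9219.
0.301·t = ln(9.9219) = 2.2947, so t = 2.2947/0.301 = 7.6237.

7.62 months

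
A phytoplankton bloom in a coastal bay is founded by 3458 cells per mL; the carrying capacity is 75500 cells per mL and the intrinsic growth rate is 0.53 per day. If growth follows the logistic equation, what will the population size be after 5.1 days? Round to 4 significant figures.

A = (K − N₀)/N₀ = (75500 − 3458)/3458 = 20.833.
N(t) = K/(1 + A·e^(−rt)) = 75500/(1 + 20.833×e^(−0.53×5.1)).
e^(−2.703) = 0.067004; denominator = 1 + 20.833×0.067004 = 2.3959.
N = 75500/2.3959 = 31511.8.

31510 cells per mL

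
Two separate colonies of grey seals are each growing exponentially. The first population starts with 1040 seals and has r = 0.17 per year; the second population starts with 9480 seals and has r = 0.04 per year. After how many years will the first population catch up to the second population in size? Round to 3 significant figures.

17.0 years

Set 1040·e^(0.17t) = 9480·e^(0.04t).
e^((0.17 − 0.04)t) = 9480/1040 → e^(0.13·t) = 9.1154.
0.13·t = ln(9.1154) = 2.21, so t = 2.21/0.13 = 17.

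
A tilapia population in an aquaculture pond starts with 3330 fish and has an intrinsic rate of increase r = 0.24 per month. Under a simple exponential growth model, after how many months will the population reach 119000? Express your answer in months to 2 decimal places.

14.90 months

Set N₀·e^(rt) = 119000: e^(0.24·t) = 119000/3330 = 35.736.
0.24·t = ln(35.736) = 3.5762, so t = 3.5762/0.24 = 14.901.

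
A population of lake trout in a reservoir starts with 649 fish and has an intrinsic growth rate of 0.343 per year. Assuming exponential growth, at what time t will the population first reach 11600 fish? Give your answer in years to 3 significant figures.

8.41 years

Set N₀·e^(rt) = 11600: e^(0.343·t) = 11600/649 = 17.874.
0.343·t = ln(17.874) = 2.8833, so t = 2.8833/0.343 = 8.4062.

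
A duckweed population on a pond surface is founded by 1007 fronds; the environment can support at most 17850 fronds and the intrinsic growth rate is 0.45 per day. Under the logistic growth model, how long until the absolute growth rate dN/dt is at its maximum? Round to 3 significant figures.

Logistic growth is fastest at N = K/2 = 8925.
A = (K − N₀)/N₀ = 16.726. Set K/(1 + A·e^(−rt)) = K/2 → A·e^(−rt) = 1.
e^(−0.45t) = 1/16.726 = 0.0597874, so t = ln(16.726)/0.45 = 2.817/0.45 = 6.2599.

6.26 days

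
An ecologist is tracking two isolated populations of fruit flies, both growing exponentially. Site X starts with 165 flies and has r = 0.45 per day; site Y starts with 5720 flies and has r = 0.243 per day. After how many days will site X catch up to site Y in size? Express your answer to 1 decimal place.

Set 165·e^(0.45t) = 5720·e^(0.243t).
e^((0.45 − 0.243)t) = 5720/165 → e^(0.207·t) = 34.667.
0.207·t = ln(34.667) = 3.5458, so t = 3.5458/0.207 = 17.129.

17.1 days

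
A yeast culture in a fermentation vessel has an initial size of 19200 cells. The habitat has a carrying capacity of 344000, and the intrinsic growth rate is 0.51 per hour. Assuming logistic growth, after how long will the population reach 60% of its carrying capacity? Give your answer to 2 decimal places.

6.34 hours

A = (K − N₀)/N₀ = (344000 − 19200)/19200 = 16.917.
Solve 344000/(1 + 16.917·e^(−0.51t)) = 206400: 1 + 16.917·e^(−0.51t) = 1.6667, so e^(−0.51t) = 0.0394089.
−0.51·t = ln(0.0394089) = -3.2338, so t = 3.2338/0.51 = 6.3407.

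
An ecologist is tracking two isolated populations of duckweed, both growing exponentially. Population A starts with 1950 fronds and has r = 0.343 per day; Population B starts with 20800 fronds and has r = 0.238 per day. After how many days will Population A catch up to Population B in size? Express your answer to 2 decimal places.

22.54 days

Set 1950·e^(0.343t) = 20800·e^(0.238t).
e^((0.343 − 0.238)t) = 20800/1950 → e^(0.105·t) = 10.667.
0.105·t = ln(10.667) = 2.3671, so t = 2.3671/0.105 = 22.544.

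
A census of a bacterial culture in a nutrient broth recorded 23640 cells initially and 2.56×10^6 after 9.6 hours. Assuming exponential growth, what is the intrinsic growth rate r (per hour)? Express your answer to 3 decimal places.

From N(t) = N₀·e^(rt): e^(r·9.6) = 2.56×10^6/23640 = 108.29.
r·9.6 = ln(108.29) = 4.6848, so r = 4.6848/9.6 = 0.488.

0.488 per hour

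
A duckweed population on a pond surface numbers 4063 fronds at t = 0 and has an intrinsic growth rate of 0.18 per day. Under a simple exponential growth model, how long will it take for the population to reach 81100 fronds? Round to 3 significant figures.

16.6 days

Set N₀·e^(rt) = 81100: e^(0.18·t) = 81100/4063 = 19.961.
0.18·t = ln(19.961) = 2.9938, so t = 2.9938/0.18 = 16.632.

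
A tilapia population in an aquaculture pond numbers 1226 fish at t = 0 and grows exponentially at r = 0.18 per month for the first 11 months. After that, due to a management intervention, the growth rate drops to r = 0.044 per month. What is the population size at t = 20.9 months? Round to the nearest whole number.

Phase 1: N(11) = 1226·e^(0.18×11) = 1226·e^1.98 = 8879.6.
Phase 2 runs for 20.9 − 11 = 9.9 months at r = 0.044.
N(20.9) = 8879.6·e^(0.044×9.9) = 8879.6·e^0.4356 = 13726.9.

13727 fish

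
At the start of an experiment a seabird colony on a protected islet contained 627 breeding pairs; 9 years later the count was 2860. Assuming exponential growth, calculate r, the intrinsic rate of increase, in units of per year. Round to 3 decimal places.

0.169 per year

From N(t) = N₀·e^(rt): e^(r·9) = 2860/627 = 4.5614.
r·9 = ln(4.5614) = 1.5176, so r = 1.5176/9 = 0.16863.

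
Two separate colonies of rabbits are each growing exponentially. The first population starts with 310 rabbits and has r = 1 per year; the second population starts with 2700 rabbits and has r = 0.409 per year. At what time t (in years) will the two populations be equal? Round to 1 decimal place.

Set 310·e^(1t) = 2700·e^(0.409t).
e^((1 − 0.409)t) = 2700/310 → e^(0.591·t) = 8.7097.
0.591·t = ln(8.7097) = 2.1644, so t = 2.1644/0.591 = 3.6623.

3.7 years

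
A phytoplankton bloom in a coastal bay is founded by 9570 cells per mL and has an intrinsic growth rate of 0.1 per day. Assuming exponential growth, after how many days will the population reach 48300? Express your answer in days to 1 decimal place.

16.2 days

Set N₀·e^(rt) = 48300: e^(0.1·t) = 48300/9570 = 5.047.
0.1·t = ln(5.047) = 1.6188, so t = 1.6188/0.1 = 16.188.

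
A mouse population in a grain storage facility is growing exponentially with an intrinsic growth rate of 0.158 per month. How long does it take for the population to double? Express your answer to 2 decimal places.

Doubling time t_d = ln(2)/r = 0.6931/0.158 = 4.387.

4.39 months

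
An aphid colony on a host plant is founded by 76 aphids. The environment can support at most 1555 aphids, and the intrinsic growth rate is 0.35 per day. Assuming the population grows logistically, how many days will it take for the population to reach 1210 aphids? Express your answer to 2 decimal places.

12.07 days

A = (K − N₀)/N₀ = (1555 − 76)/76 = 19.461.
Solve 1555/(1 + 19.461·e^(−0.35t)) = 1210: 1 + 19.461·e^(−0.35t) = 1.2851, so e^(−0.35t) = 0.0146514.
−0.35·t = ln(0.0146514) = -4.2232, so t = 4.2232/0.35 = 12.066.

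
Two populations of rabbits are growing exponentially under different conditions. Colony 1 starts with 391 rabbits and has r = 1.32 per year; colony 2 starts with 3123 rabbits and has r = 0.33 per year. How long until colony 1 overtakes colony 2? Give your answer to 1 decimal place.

2.1 years

Set 391·e^(1.32t) = 3123·e^(0.33t).
e^((1.32 − 0.33)t) = 3123/391 → e^(0.99·t) = 7.9872.
0.99·t = ln(7.9872) = 2.0778, so t = 2.0778/0.99 = 2.0988.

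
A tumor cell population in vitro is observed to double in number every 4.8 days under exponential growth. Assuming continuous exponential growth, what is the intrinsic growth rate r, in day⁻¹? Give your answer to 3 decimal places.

0.144 per day

r = ln(2)/t_d = 0.6931/4.8 = 0.14441.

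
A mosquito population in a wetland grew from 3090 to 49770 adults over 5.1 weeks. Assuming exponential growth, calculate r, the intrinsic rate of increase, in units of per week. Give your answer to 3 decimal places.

From N(t) = N₀·e^(rt): e^(r·5.1) = 49770/3090 = 16.107.
r·5.1 = ln(16.107) = 2.7792, so r = 2.7792/5.1 = 0.54495.

0.545 per week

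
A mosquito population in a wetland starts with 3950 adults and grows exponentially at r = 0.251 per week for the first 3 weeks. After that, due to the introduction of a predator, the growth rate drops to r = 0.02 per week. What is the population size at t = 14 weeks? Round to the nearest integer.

Phase 1: N(3) = 3950·e^(0.251×3) = 3950·e^0.753 = 8387.27.
Phase 2 runs for 14 − 3 = 11 weeks at r = 0.02.
N(14) = 8387.27·e^(0.02×11) = 8387.27·e^0.22 = 10451.2.

10451 adults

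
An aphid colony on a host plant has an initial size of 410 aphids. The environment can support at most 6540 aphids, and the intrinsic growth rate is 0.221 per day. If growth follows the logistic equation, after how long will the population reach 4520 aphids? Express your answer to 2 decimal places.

A = (K − N₀)/N₀ = (6540 − 410)/410 = 14.951.
Solve 6540/(1 + 14.951·e^(−0.221t)) = 4520: 1 + 14.951·e^(−0.221t) = 1.4469, so e^(−0.221t) = 0.0298907.
−0.221·t = ln(0.0298907) = -3.5102, so t = 3.5102/0.221 = 15.883.

15.88 days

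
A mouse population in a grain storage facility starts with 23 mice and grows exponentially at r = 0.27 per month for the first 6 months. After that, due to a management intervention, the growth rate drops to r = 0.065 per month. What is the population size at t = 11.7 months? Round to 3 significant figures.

Phase 1: N(6) = 23·e^(0.27×6) = 23·e^1.62 = 116.221.
Phase 2 runs for 11.7 − 6 = 5.7 months at r = 0.065.
N(11.7) = 116.221·e^(0.065×5.7) = 116.221·e^0.3705 = 168.341.

168 mice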